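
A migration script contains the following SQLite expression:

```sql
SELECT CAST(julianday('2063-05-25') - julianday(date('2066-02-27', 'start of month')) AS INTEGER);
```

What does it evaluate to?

`start of month` rewinds 2066-02-27 to 2066-02-01.
6 days remain in May 2063 after the 25th (31 − 25).
Full months from June 2063 through January 2066 contribute their day counts.
Then 1 day into February 2066.
Total: 6 + 30 + 31 + 31 + 30 + 31 + 30 + 31 + 31 + 29 + 31 + 30 + 31 + 30 + 31 + 31 + 30 + 31 + 30 + 31 + 31 + 28 + 31 + 30 + 31 + 30 + 31 + 31 + 30 + 31 + 30 + 31 + 31 + 1 = 983.
The subtraction is earlier − later, so the result is −983 → -983.

-983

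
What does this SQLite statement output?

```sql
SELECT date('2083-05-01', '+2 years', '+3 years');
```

2088-05-01

Adding +2 years to 2083-05-01 gives 2085-05-01.
Adding +3 years to 2085-05-01 gives 2088-05-01.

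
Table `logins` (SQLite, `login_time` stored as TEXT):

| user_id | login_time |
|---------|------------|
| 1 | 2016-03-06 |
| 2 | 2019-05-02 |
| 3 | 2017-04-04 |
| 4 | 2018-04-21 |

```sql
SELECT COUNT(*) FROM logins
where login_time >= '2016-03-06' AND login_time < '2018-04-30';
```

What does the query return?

Rows in [2016-03-06, 2018-04-30): 2016-03-06, 2017-04-04, 2018-04-21 → 3 rows.

3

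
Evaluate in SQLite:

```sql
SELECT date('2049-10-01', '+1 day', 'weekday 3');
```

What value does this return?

Advancing 1 more day within October lands on 2049-10-02.
`weekday 3` advances to the next Wednesday; 2049-10-02 is a Saturday, so it moves forward to 2049-10-06.

2049-10-06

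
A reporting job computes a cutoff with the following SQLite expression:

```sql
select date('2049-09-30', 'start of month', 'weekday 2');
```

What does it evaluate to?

2049-09-07

`start of month` rewinds 2049-09-30 to 2049-09-01.
`weekday 2` advances to the next Tuesday; 2049-09-01 is a Wednesday, so it moves forward to 2049-09-07.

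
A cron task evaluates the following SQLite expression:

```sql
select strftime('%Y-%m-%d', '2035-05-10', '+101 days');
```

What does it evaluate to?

First apply '+101 days': 2035-05-10 → 2035-08-19.
`%Y-%m-%d` extracts the ISO date: 2035-08-19.

2035-08-19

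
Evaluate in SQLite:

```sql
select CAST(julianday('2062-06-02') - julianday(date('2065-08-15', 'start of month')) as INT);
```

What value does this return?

`start of month` rewinds 2065-08-15 to 2065-08-01.
28 days remain in June 2062 after the 2nd (30 − 2).
Full months from July 2062 through July 2065 contribute their day counts.
Then 1 day into August 2065.
Total: 28 + 31 + 31 + 30 + 31 + 30 + 31 + 31 + 28 + 31 + 30 + 31 + 30 + 31 + 31 + 30 + 31 + 30 + 31 + 31 + 29 + 31 + 30 + 31 + 30 + 31 + 31 + 30 + 31 + 30 + 31 + 31 + 28 + 31 + 30 + 31 + 30 + 31 + 1 = 1156.
The subtraction is earlier − later, so the result is −1156 → -1156.

-1156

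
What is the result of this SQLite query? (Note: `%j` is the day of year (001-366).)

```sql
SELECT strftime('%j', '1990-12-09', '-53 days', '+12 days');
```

First apply '-53 days', '+12 days': 1990-12-09 → 1990-10-29.
Day-of-year for 1990-10-29: days since 1990-01-01 inclusive = 302, zero-padded to 302.

302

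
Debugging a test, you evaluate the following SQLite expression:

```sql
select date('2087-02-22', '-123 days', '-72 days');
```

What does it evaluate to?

2086-08-11

Applying '-123 days' to 2087-02-22: counting 123 days back gives 2086-10-22.
Applying '-72 days' to 2086-10-22: counting 72 days back gives 2086-08-11.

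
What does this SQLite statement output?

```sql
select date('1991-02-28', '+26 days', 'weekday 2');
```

February 1991 has 28 days; 0 remain after the 28th, so 1 days reach 1991-03-01.
Advancing 25 more days within March lands on 1991-03-26.
`weekday 2` advances to the next Tuesday; 1991-03-26 is already a Tuesday, so it stays at 1991-03-26.

1991-03-26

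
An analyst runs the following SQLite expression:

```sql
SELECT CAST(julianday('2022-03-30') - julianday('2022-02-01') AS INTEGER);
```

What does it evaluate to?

57

27 days remain in February 2022 after the 1st (28 − 1).
Then 30 days into March 2022.
Total: 27 + 30 = 57.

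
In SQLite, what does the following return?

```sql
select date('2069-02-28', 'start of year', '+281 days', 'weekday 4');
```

2069-10-10

`start of year` rewinds 2069-02-28 to 2069-01-01.
Applying '+281 days' to 2069-01-01: counting 281 days forward gives 2069-10-09.
`weekday 4` advances to the next Thursday; 2069-10-09 is a Wednesday, so it moves forward to 2069-10-10.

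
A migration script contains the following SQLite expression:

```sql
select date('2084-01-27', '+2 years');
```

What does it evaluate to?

Adding +2 years to 2084-01-27 gives 2086-01-27.

2086-01-27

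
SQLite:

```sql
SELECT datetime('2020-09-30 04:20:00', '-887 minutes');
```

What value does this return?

887 minutes = 14h 47m; -887 minutes from 2020-09-30 04:20:00 is 2020-09-29 13:33:00 (crosses midnight).

2020-09-29 13:33:00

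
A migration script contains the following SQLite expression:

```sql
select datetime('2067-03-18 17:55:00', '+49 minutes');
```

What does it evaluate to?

2067-03-18 18:44:00

+49 minutes from 2067-03-18 17:55:00 is 2067-03-18 18:44:00.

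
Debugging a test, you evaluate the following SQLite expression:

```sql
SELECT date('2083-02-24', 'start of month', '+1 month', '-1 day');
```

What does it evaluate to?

`start of month` rewinds 2083-02-24 to 2083-02-01.
Adding +1 month to 2083-02-01 gives 2083-03-01.
Going back 1 day from 2083-03-01 reaches 2083-02-28 (last day of February, 28 days).

2083-02-28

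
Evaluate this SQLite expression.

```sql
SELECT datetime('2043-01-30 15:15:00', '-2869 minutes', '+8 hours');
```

2043-01-28 23:26:00

2869 minutes = 47h 49m; -2869 minutes from 2043-01-30 15:15:00 is 2043-01-28 15:26:00 (crosses midnight).
+8 hours from 2043-01-28 15:26:00 is 2043-01-28 23:26:00.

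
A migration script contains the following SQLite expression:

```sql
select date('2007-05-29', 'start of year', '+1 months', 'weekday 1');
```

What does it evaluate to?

2007-02-05

`start of year` rewinds 2007-05-29 to 2007-01-01.
Adding +1 month to 2007-01-01 gives 2007-02-01.
`weekday 1` advances to the next Monday; 2007-02-01 is a Thursday, so it moves forward to 2007-02-05.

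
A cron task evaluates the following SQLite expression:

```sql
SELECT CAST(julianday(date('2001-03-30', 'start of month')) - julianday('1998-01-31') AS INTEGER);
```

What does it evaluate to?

1125

`start of month` rewinds 2001-03-30 to 2001-03-01.
0 days remain in January 1998 after the 31st (31 − 31).
Full months from February 1998 through February 2001 contribute their day counts.
Then 1 day into March 2001.
Total: 0 + 28 + 31 + 30 + 31 + 30 + 31 + 31 + 30 + 31 + 30 + 31 + 31 + 28 + 31 + 30 + 31 + 30 + 31 + 31 + 30 + 31 + 30 + 31 + 31 + 29 + 31 + 30 + 31 + 30 + 31 + 31 + 30 + 31 + 30 + 31 + 31 + 28 + 1 = 1125.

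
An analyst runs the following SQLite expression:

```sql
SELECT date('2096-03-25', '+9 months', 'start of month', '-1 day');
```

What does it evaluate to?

2096-11-30

Adding +9 months to 2096-03-25 gives 2096-12-25.
`start of month` rewinds 2096-12-25 to 2096-12-01.
Going back 1 day from 2096-12-01 reaches 2096-11-30 (last day of November, 30 days).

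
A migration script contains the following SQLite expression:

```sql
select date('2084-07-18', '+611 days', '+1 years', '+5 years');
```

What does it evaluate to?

2092-03-21

Applying '+611 days' to 2084-07-18: counting 611 days forward gives 2086-03-21.
Adding +1 year to 2086-03-21 gives 2087-03-21.
Adding +5 years to 2087-03-21 gives 2092-03-21.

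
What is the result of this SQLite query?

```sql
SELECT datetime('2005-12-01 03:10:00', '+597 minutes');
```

597 minutes = 9h 57m; +597 minutes from 2005-12-01 03:10:00 is 2005-12-01 13:07:00.

2005-12-01 13:07:00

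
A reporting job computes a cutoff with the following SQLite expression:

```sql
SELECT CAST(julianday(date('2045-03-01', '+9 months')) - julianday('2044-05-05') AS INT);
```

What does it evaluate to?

Adding +9 months to 2045-03-01 gives 2045-12-01.
26 days remain in May 2044 after the 5th (31 − 5).
Full months from June 2044 through November 2045 contribute their day counts.
Then 1 day into December 2045.
Total: 26 + 30 + 31 + 31 + 30 + 31 + 30 + 31 + 31 + 28 + 31 + 30 + 31 + 30 + 31 + 31 + 30 + 31 + 30 + 1 = 575.

575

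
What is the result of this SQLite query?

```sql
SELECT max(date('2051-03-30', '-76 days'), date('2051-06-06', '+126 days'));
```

2051-10-10

date('2051-03-30', '-76 days') → 2051-01-13.
date('2051-06-06', '+126 days') → 2051-10-10.
Later of the two is 2051-10-10.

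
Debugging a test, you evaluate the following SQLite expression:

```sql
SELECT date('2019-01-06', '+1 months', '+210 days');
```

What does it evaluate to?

2019-09-04

Adding +1 month to 2019-01-06 gives 2019-02-06.
Applying '+210 days' to 2019-02-06: counting 210 days forward gives 2019-09-04.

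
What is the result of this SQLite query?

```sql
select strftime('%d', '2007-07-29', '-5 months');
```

First apply '-5 months': 2007-07-29 → 2007-03-01.
`%d` extracts the 2-digit day of month: 01.

01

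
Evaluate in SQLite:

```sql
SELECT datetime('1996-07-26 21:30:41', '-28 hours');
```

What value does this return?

-28 hours from 1996-07-26 21:30:41 is 1996-07-25 17:30:41 (crosses midnight).

1996-07-25 17:30:41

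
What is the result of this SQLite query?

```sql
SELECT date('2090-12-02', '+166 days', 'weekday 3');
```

2091-05-23

Applying '+166 days' to 2090-12-02: counting 166 days forward gives 2091-05-17.
`weekday 3` advances to the next Wednesday; 2091-05-17 is a Thursday, so it moves forward to 2091-05-23.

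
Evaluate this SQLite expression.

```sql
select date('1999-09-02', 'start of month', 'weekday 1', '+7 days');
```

1999-09-13

`start of month` rewinds 1999-09-02 to 1999-09-01.
`weekday 1` advances to the next Monday; 1999-09-01 is a Wednesday, so it moves forward to 1999-09-06.
Advancing 7 more days within September lands on 1999-09-13.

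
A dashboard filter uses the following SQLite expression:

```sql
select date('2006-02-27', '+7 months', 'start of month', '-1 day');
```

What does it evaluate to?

Adding +7 months to 2006-02-27 gives 2006-09-27.
`start of month` rewinds 2006-09-27 to 2006-09-01.
Going back 1 day from 2006-09-01 reaches 2006-08-31 (last day of August, 31 days).

2006-08-31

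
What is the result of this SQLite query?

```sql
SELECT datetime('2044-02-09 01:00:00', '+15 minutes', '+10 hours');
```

+15 minutes from 2044-02-09 01:00:00 is 2044-02-09 01:15:00.
+10 hours from 2044-02-09 01:15:00 is 2044-02-09 11:15:00.

2044-02-09 11:15:00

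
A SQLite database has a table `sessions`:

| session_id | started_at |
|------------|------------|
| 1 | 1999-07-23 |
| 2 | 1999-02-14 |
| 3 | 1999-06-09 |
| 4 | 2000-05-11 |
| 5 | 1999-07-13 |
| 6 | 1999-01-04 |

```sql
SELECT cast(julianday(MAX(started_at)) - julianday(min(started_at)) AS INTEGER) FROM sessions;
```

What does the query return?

MIN = 1999-01-04, MAX = 2000-05-11.
27 days remain in January 1999 after the 4th (31 − 4).
Full months from February 1999 through April 2000 contribute their day counts.
Then 11 days into May 2000.
Total: 27 + 28 + 31 + 30 + 31 + 30 + 31 + 31 + 30 + 31 + 30 + 31 + 31 + 29 + 31 + 30 + 11 = 493.

493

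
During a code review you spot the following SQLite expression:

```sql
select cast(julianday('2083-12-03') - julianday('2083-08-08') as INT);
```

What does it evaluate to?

117

23 days remain in August 2083 after the 8th (31 − 8).
September 2083: 30 days.
October 2083: 31 days.
November 2083: 30 days.
Then 3 days into December 2083.
Total: 23 + 30 + 31 + 30 + 3 = 117.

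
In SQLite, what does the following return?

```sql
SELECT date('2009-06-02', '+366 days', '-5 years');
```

Applying '+366 days' to 2009-06-02: counting 366 days forward gives 2010-06-03.
Adding -5 years to 2010-06-03 gives 2005-06-03.

2005-06-03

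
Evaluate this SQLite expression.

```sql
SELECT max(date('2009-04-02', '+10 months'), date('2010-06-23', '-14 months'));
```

2010-02-02

date('2009-04-02', '+10 months') → 2010-02-02.
date('2010-06-23', '-14 months') → 2009-04-23.
Later of the two is 2010-02-02.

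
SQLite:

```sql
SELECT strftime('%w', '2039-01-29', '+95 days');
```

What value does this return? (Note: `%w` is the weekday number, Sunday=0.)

First apply '+95 days': 2039-01-29 → 2039-05-04.
2039-05-04 is a Wednesday; with Sunday=0 that is 3.

3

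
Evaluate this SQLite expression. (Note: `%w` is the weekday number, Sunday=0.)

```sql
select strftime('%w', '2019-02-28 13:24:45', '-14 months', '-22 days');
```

3

First apply '-14 months', '-22 days': 2019-02-28 13:24:45 → 2017-12-06 13:24:45.
2017-12-06 is a Wednesday; with Sunday=0 that is 3.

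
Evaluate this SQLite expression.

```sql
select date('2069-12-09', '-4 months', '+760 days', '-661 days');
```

Adding -4 months to 2069-12-09 gives 2069-08-09.
Applying '+760 days' to 2069-08-09: counting 760 days forward gives 2071-09-08.
Applying '-661 days' to 2071-09-08: counting 661 days back gives 2069-11-16.

2069-11-16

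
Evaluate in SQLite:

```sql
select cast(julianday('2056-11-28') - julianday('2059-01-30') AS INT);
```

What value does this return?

2 days remain in November 2056 after the 28th (30 − 28).
Full months from December 2056 through December 2058 contribute their day counts.
Then 30 days into January 2059.
Total: 2 + 31 + 31 + 28 + 31 + 30 + 31 + 30 + 31 + 31 + 30 + 31 + 30 + 31 + 31 + 28 + 31 + 30 + 31 + 30 + 31 + 31 + 30 + 31 + 30 + 31 + 30 = 793.
The subtraction is earlier − later, so the result is −793 → -793.

-793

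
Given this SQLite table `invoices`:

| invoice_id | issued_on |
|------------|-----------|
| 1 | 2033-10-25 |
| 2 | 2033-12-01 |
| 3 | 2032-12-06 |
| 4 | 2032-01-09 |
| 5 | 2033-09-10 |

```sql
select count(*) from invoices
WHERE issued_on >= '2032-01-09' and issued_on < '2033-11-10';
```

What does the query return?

Rows in [2032-01-09, 2033-11-10): 2033-10-25, 2032-12-06, 2032-01-09, 2033-09-10 → 4 rows.

4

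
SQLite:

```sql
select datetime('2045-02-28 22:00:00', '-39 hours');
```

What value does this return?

-39 hours from 2045-02-28 22:00:00 is 2045-02-27 07:00:00 (crosses midnight).

2045-02-27 07:00:00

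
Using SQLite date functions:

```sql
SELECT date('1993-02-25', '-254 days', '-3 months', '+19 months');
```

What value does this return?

1993-10-16

Applying '-254 days' to 1993-02-25: counting 254 days back gives 1992-06-16.
Adding -3 months to 1992-06-16 gives 1992-03-16.
Adding +19 months to 1992-03-16 gives 1993-10-16.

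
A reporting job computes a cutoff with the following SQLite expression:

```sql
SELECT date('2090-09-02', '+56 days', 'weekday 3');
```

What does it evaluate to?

Applying '+56 days' to 2090-09-02: counting 56 days forward gives 2090-10-28.
`weekday 3` advances to the next Wednesday; 2090-10-28 is a Saturday, so it moves forward to 2090-11-01.

2090-11-01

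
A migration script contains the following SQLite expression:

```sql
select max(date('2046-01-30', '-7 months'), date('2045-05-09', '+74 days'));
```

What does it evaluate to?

date('2046-01-30', '-7 months') → 2045-06-30.
date('2045-05-09', '+74 days') → 2045-07-22.
Later of the two is 2045-07-22.

2045-07-22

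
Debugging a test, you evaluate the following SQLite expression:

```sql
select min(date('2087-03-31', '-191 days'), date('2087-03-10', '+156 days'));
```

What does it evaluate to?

2086-09-21

date('2087-03-31', '-191 days') → 2086-09-21.
date('2087-03-10', '+156 days') → 2087-08-13.
Earlier of the two is 2086-09-21.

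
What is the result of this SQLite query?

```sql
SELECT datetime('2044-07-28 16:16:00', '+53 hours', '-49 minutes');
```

2044-07-30 20:27:00

+53 hours from 2044-07-28 16:16:00 is 2044-07-30 21:16:00 (crosses midnight).
-49 minutes from 2044-07-30 21:16:00 is 2044-07-30 20:27:00.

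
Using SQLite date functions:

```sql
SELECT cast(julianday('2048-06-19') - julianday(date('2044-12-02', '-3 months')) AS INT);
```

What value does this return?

1386

Adding -3 months to 2044-12-02 gives 2044-09-02.
28 days remain in September 2044 after the 2nd (30 − 2).
Full months from October 2044 through May 2048 contribute their day counts.
Then 19 days into June 2048.
Total: 28 + 31 + 30 + 31 + 31 + 28 + 31 + 30 + 31 + 30 + 31 + 31 + 30 + 31 + 30 + 31 + 31 + 28 + 31 + 30 + 31 + 30 + 31 + 31 + 30 + 31 + 30 + 31 + 31 + 28 + 31 + 30 + 31 + 30 + 31 + 31 + 30 + 31 + 30 + 31 + 31 + 29 + 31 + 30 + 31 + 19 = 1386.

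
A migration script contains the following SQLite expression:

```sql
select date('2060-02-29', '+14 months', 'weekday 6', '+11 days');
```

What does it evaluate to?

Adding +14 months to 2060-02-29 gives 2061-04-29.
`weekday 6` advances to the next Saturday; 2061-04-29 is a Friday, so it moves forward to 2061-04-30.
April 2061 has 30 days; 0 remain after the 30th, so 1 days reach 2061-05-01.
Advancing 10 more days within May lands on 2061-05-11.

2061-05-11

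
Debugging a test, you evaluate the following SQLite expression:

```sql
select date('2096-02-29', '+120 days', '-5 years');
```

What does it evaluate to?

2091-06-28

Applying '+120 days' to 2096-02-29: counting 120 days forward gives 2096-06-28.
Adding -5 years to 2096-06-28 gives 2091-06-28.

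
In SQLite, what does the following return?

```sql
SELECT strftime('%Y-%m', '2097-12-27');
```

`%Y-%m` extracts the year-month: 2097-12.

2097-12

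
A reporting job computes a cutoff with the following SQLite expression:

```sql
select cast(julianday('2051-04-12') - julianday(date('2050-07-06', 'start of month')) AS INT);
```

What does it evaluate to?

285

`start of month` rewinds 2050-07-06 to 2050-07-01.
30 days remain in July 2050 after the 1st (31 − 1).
Full months from August 2050 through March 2051 contribute their day counts.
Then 12 days into April 2051.
Total: 30 + 31 + 30 + 31 + 30 + 31 + 31 + 28 + 31 + 12 = 285.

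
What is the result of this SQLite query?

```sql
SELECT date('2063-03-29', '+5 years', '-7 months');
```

2067-08-29

Adding +5 years to 2063-03-29 gives 2068-03-29.
Adding -7 months to 2068-03-29 gives 2067-08-29.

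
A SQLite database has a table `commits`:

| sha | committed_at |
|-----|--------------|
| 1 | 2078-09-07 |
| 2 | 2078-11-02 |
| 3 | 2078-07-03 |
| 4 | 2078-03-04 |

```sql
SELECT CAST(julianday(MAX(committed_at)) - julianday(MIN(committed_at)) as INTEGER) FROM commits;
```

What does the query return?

MIN = 2078-03-04, MAX = 2078-11-02.
27 days remain in March 2078 after the 4th (31 − 4).
Full months from April 2078 through October 2078 contribute their day counts.
Then 2 days into November 2078.
Total: 27 + 30 + 31 + 30 + 31 + 31 + 30 + 31 + 2 = 243.

243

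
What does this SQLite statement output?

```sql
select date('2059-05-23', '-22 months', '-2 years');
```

Adding -22 months to 2059-05-23 gives 2057-07-23.
Adding -2 years to 2057-07-23 gives 2055-07-23.

2055-07-23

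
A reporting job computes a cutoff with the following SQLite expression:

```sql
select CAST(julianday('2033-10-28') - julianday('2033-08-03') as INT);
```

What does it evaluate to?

86

28 days remain in August 2033 after the 3rd (31 − 3).
September 2033: 30 days.
Then 28 days into October 2033.
Total: 28 + 30 + 28 = 86.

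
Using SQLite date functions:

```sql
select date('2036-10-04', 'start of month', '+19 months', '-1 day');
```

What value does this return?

`start of month` rewinds 2036-10-04 to 2036-10-01.
Adding +19 months to 2036-10-01 gives 2038-05-01.
Going back 1 day from 2038-05-01 reaches 2038-04-30 (last day of April, 30 days).

2038-04-30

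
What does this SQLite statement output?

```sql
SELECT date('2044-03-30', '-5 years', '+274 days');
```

2039-12-29

Adding -5 years to 2044-03-30 gives 2039-03-30.
Applying '+274 days' to 2039-03-30: counting 274 days forward gives 2039-12-29.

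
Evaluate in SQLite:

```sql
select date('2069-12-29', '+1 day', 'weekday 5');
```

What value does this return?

Advancing 1 more day within December lands on 2069-12-30.
`weekday 5` advances to the next Friday; 2069-12-30 is a Monday, so it moves forward to 2070-01-03.

2070-01-03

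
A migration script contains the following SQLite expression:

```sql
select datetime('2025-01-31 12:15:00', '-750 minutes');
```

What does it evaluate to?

750 minutes = 12h 30m; -750 minutes from 2025-01-31 12:15:00 is 2025-01-30 23:45:00 (crosses midnight).

2025-01-30 23:45:00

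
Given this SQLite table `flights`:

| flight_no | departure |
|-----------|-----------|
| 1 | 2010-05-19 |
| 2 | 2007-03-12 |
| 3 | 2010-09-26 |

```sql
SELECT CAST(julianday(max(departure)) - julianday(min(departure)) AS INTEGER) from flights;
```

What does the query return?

MIN = 2007-03-12, MAX = 2010-09-26.
19 days remain in March 2007 after the 12th (31 − 12).
Full months from April 2007 through August 2010 contribute their day counts.
Then 26 days into September 2010.
Total: 19 + 30 + 31 + 30 + 31 + 31 + 30 + 31 + 30 + 31 + 31 + 29 + 31 + 30 + 31 + 30 + 31 + 31 + 30 + 31 + 30 + 31 + 31 + 28 + 31 + 30 + 31 + 30 + 31 + 31 + 30 + 31 + 30 + 31 + 31 + 28 + 31 + 30 + 31 + 30 + 31 + 31 + 26 = 1294.

1294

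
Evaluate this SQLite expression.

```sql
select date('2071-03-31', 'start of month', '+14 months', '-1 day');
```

`start of month` rewinds 2071-03-31 to 2071-03-01.
Adding +14 months to 2071-03-01 gives 2072-05-01.
Going back 1 day from 2072-05-01 reaches 2072-04-30 (last day of April, 30 days).

2072-04-30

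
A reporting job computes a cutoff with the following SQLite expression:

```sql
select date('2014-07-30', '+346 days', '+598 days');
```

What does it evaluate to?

2017-02-28

Applying '+346 days' to 2014-07-30: counting 346 days forward gives 2015-07-11.
Applying '+598 days' to 2015-07-11: counting 598 days forward gives 2017-02-28.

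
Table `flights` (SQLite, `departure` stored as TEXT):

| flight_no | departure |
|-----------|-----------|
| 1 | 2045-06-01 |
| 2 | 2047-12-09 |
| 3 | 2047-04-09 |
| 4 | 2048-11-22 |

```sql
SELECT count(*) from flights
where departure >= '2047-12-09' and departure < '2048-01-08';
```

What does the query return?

1

Rows in [2047-12-09, 2048-01-08): 2047-12-09 → 1 row.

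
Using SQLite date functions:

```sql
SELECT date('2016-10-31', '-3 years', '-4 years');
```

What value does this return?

Adding -3 years to 2016-10-31 gives 2013-10-31.
Adding -4 years to 2013-10-31 gives 2009-10-31.

2009-10-31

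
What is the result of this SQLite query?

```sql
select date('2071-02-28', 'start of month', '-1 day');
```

`start of month` rewinds 2071-02-28 to 2071-02-01.
Going back 1 day from 2071-02-01 reaches 2071-01-31 (last day of January, 31 days).

2071-01-31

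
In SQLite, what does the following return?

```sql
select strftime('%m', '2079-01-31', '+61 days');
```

04

First apply '+61 days': 2079-01-31 → 2079-04-02.
`%m` extracts the 2-digit month (01-12): 04.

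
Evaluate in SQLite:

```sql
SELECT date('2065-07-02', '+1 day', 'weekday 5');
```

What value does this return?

2065-07-03

Advancing 1 more day within July lands on 2065-07-03.
`weekday 5` advances to the next Friday; 2065-07-03 is already a Friday, so it stays at 2065-07-03.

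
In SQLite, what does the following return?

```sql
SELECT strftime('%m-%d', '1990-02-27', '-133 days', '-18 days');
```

First apply '-133 days', '-18 days': 1990-02-27 → 1989-09-29.
`%m-%d` extracts the month-day: 09-29.

09-29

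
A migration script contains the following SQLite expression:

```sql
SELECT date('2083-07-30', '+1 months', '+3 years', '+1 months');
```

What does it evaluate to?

Adding +1 month to 2083-07-30 gives 2083-08-30.
Adding +3 years to 2083-08-30 gives 2086-08-30.
Adding +1 month to 2086-08-30 gives 2086-09-30.

2086-09-30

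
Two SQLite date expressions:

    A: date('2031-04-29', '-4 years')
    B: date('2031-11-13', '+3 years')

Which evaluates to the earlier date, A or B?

A = 2027-04-29.
B = 2034-11-13.
A is earlier.

A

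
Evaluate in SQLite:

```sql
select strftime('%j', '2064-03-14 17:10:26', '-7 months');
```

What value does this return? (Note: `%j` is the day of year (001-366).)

226

First apply '-7 months': 2064-03-14 17:10:26 → 2063-08-14 17:10:26.
Day-of-year for 2063-08-14: days since 2063-01-01 inclusive = 226, zero-padded to 226.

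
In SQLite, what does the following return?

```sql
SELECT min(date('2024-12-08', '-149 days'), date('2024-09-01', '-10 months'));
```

date('2024-12-08', '-149 days') → 2024-07-12.
date('2024-09-01', '-10 months') → 2023-11-01.
Earlier of the two is 2023-11-01.

2023-11-01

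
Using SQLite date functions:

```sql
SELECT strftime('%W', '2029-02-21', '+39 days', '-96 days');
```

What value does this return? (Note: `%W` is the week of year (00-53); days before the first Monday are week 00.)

First apply '+39 days', '-96 days': 2029-02-21 → 2028-12-26.
2028-12-26 is a Tuesday. SQLite's %W counts Mondays since the year started; the result is 52.

52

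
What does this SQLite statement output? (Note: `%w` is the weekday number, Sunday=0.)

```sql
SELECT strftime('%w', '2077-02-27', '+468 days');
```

5

First apply '+468 days': 2077-02-27 → 2078-06-10.
2078-06-10 is a Friday; with Sunday=0 that is 5.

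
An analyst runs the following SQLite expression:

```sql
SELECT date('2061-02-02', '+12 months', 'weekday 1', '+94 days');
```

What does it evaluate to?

2062-05-11

Adding +12 months to 2061-02-02 gives 2062-02-02.
`weekday 1` advances to the next Monday; 2062-02-02 is a Thursday, so it moves forward to 2062-02-06.
Applying '+94 days' to 2062-02-06: counting 94 days forward gives 2062-05-11.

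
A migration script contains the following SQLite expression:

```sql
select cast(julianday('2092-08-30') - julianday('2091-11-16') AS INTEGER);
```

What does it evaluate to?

288

14 days remain in November 2091 after the 16th (30 − 16).
Full months from December 2091 through July 2092 contribute their day counts.
Then 30 days into August 2092.
Total: 14 + 31 + 31 + 29 + 31 + 30 + 31 + 30 + 31 + 30 = 288.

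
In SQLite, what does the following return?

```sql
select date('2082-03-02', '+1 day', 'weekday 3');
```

Advancing 1 more day within March lands on 2082-03-03.
`weekday 3` advances to the next Wednesday; 2082-03-03 is a Tuesday, so it moves forward to 2082-03-04.

2082-03-04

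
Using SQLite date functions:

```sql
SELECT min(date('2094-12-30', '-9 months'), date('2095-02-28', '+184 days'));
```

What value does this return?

2094-03-30

date('2094-12-30', '-9 months') → 2094-03-30.
date('2095-02-28', '+184 days') → 2095-08-31.
Earlier of the two is 2094-03-30.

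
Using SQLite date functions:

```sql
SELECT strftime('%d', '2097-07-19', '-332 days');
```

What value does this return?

First apply '-332 days': 2097-07-19 → 2096-08-21.
`%d` extracts the 2-digit day of month: 21.

21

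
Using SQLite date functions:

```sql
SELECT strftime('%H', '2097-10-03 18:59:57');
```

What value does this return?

`%H` extracts the 2-digit hour (00-23): 18.

18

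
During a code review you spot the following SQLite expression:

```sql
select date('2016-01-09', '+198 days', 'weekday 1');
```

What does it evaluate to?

2016-07-25

Applying '+198 days' to 2016-01-09: counting 198 days forward gives 2016-07-25.
`weekday 1` advances to the next Monday; 2016-07-25 is already a Monday, so it stays at 2016-07-25.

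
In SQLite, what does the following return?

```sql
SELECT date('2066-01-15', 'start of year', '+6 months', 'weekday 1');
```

`start of year` rewinds 2066-01-15 to 2066-01-01.
Adding +6 months to 2066-01-01 gives 2066-07-01.
`weekday 1` advances to the next Monday; 2066-07-01 is a Thursday, so it moves forward to 2066-07-05.

2066-07-05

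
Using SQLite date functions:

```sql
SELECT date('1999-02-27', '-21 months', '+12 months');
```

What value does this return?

Adding -21 months to 1999-02-27 gives 1997-05-27.
Adding +12 months to 1997-05-27 gives 1998-05-27.

1998-05-27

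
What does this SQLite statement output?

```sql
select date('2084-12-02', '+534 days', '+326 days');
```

2087-04-11

Applying '+534 days' to 2084-12-02: counting 534 days forward gives 2086-05-20.
Applying '+326 days' to 2086-05-20: counting 326 days forward gives 2087-04-11.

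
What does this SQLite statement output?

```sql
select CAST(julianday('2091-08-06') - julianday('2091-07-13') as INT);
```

24

18 days remain in July 2091 after the 13th (31 − 13).
Then 6 days into August 2091.
Total: 18 + 6 = 24.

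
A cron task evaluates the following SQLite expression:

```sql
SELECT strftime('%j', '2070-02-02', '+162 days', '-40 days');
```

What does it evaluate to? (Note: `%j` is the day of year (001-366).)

First apply '+162 days', '-40 days': 2070-02-02 → 2070-06-04.
Day-of-year for 2070-06-04: days since 2070-01-01 inclusive = 155, zero-padded to 155.

155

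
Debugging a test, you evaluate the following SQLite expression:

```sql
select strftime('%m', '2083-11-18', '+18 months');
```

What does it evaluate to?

05

First apply '+18 months': 2083-11-18 → 2085-05-18.
`%m` extracts the 2-digit month (01-12): 05.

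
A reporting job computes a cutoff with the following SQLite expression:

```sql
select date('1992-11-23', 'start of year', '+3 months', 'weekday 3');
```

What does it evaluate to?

`start of year` rewinds 1992-11-23 to 1992-01-01.
Adding +3 months to 1992-01-01 gives 1992-04-01.
`weekday 3` advances to the next Wednesday; 1992-04-01 is already a Wednesday, so it stays at 1992-04-01.

1992-04-01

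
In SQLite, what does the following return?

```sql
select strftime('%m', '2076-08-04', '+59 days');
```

10

First apply '+59 days': 2076-08-04 → 2076-10-02.
`%m` extracts the 2-digit month (01-12): 10.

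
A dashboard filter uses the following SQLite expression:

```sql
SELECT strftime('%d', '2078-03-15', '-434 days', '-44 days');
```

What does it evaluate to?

First apply '-434 days', '-44 days': 2078-03-15 → 2076-11-22.
`%d` extracts the 2-digit day of month: 22.

22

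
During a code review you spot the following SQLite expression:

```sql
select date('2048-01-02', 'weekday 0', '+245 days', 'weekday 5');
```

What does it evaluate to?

2048-09-11

`weekday 0` advances to the next Sunday; 2048-01-02 is a Thursday, so it moves forward to 2048-01-05.
Applying '+245 days' to 2048-01-05: counting 245 days forward gives 2048-09-06.
`weekday 5` advances to the next Friday; 2048-09-06 is a Sunday, so it moves forward to 2048-09-11.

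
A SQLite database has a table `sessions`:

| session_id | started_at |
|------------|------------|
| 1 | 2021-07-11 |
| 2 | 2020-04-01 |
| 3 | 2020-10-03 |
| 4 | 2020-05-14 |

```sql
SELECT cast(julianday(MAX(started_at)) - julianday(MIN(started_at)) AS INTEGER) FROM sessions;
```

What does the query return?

MIN = 2020-04-01, MAX = 2021-07-11.
29 days remain in April 2020 after the 1st (30 − 1).
Full months from May 2020 through June 2021 contribute their day counts.
Then 11 days into July 2021.
Total: 29 + 31 + 30 + 31 + 31 + 30 + 31 + 30 + 31 + 31 + 28 + 31 + 30 + 31 + 30 + 11 = 466.

466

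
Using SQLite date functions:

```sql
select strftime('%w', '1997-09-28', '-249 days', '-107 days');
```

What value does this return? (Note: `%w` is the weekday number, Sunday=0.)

First apply '-249 days', '-107 days': 1997-09-28 → 1996-10-07.
1996-10-07 is a Monday; with Sunday=0 that is 1.

1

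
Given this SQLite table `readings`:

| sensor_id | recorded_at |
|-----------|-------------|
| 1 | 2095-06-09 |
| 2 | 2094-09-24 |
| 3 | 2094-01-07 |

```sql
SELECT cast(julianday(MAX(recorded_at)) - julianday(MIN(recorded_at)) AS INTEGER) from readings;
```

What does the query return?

MIN = 2094-01-07, MAX = 2095-06-09.
24 days remain in January 2094 after the 7th (31 − 7).
Full months from February 2094 through May 2095 contribute their day counts.
Then 9 days into June 2095.
Total: 24 + 28 + 31 + 30 + 31 + 30 + 31 + 31 + 30 + 31 + 30 + 31 + 31 + 28 + 31 + 30 + 31 + 9 = 518.

518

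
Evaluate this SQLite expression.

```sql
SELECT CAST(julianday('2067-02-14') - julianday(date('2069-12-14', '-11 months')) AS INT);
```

Adding -11 months to 2069-12-14 gives 2069-01-14.
14 days remain in February 2067 after the 14th (28 − 14).
Full months from March 2067 through December 2068 contribute their day counts.
Then 14 days into January 2069.
Total: 14 + 31 + 30 + 31 + 30 + 31 + 31 + 30 + 31 + 30 + 31 + 31 + 29 + 31 + 30 + 31 + 30 + 31 + 31 + 30 + 31 + 30 + 31 + 14 = 700.
The subtraction is earlier − later, so the result is −700 → -700.

-700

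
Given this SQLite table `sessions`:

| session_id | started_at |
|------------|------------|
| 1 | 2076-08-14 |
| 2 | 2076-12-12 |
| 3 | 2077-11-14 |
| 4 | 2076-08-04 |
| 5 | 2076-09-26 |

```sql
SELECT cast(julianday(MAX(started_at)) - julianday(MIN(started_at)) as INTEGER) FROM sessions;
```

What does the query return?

MIN = 2076-08-04, MAX = 2077-11-14.
27 days remain in August 2076 after the 4th (31 − 4).
Full months from September 2076 through October 2077 contribute their day counts.
Then 14 days into November 2077.
Total: 27 + 30 + 31 + 30 + 31 + 31 + 28 + 31 + 30 + 31 + 30 + 31 + 31 + 30 + 31 + 14 = 467.

467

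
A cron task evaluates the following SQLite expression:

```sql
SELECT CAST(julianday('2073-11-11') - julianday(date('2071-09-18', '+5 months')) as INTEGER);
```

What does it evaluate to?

Adding +5 months to 2071-09-18 gives 2072-02-18.
11 days remain in February 2072 after the 18th (29 − 18).
Full months from March 2072 through October 2073 contribute their day counts.
Then 11 days into November 2073.
Total: 11 + 31 + 30 + 31 + 30 + 31 + 31 + 30 + 31 + 30 + 31 + 31 + 28 + 31 + 30 + 31 + 30 + 31 + 31 + 30 + 31 + 11 = 632.

632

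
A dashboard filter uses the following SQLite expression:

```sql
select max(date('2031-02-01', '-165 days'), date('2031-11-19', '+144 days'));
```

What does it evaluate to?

2032-04-11

date('2031-02-01', '-165 days') → 2030-08-20.
date('2031-11-19', '+144 days') → 2032-04-11.
Later of the two is 2032-04-11.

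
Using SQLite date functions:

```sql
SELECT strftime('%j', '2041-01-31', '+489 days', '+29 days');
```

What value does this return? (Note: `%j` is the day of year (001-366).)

184

First apply '+489 days', '+29 days': 2041-01-31 → 2042-07-03.
Day-of-year for 2042-07-03: days since 2042-01-01 inclusive = 184, zero-padded to 184.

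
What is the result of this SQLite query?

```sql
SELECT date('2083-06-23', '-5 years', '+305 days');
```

Adding -5 years to 2083-06-23 gives 2078-06-23.
Applying '+305 days' to 2078-06-23: counting 305 days forward gives 2079-04-24.

2079-04-24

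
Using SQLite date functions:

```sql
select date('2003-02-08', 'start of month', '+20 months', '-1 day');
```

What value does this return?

`start of month` rewinds 2003-02-08 to 2003-02-01.
Adding +20 months to 2003-02-01 gives 2004-10-01.
Going back 1 day from 2004-10-01 reaches 2004-09-30 (last day of September, 30 days).

2004-09-30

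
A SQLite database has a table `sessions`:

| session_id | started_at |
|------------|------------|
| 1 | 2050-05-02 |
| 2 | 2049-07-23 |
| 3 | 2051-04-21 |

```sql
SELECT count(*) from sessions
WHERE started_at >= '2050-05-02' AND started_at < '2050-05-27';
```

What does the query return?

1

Rows in [2050-05-02, 2050-05-27): 2050-05-02 → 1 row.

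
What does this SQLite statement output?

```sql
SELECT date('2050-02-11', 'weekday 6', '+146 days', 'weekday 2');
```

`weekday 6` advances to the next Saturday; 2050-02-11 is a Friday, so it moves forward to 2050-02-12.
Applying '+146 days' to 2050-02-12: counting 146 days forward gives 2050-07-08.
`weekday 2` advances to the next Tuesday; 2050-07-08 is a Friday, so it moves forward to 2050-07-12.

2050-07-12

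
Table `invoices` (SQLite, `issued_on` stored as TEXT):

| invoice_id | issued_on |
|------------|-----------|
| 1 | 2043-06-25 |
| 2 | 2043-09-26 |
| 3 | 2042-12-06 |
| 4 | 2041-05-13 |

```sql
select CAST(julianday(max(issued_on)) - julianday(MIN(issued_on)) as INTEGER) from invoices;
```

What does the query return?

MIN = 2041-05-13, MAX = 2043-09-26.
18 days remain in May 2041 after the 13th (31 − 13).
Full months from June 2041 through August 2043 contribute their day counts.
Then 26 days into September 2043.
Total: 18 + 30 + 31 + 31 + 30 + 31 + 30 + 31 + 31 + 28 + 31 + 30 + 31 + 30 + 31 + 31 + 30 + 31 + 30 + 31 + 31 + 28 + 31 + 30 + 31 + 30 + 31 + 31 + 26 = 866.

866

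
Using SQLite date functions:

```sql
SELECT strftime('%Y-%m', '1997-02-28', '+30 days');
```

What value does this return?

First apply '+30 days': 1997-02-28 → 1997-03-30.
`%Y-%m` extracts the year-month: 1997-03.

1997-03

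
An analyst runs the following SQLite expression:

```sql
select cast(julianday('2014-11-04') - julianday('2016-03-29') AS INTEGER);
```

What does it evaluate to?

-511

26 days remain in November 2014 after the 4th (30 − 4).
Full months from December 2014 through February 2016 contribute their day counts.
Then 29 days into March 2016.
Total: 26 + 31 + 31 + 28 + 31 + 30 + 31 + 30 + 31 + 31 + 30 + 31 + 30 + 31 + 31 + 29 + 29 = 511.
The subtraction is earlier − later, so the result is −511 → -511.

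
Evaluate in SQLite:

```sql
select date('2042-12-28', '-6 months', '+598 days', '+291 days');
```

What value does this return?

Adding -6 months to 2042-12-28 gives 2042-06-28.
Applying '+598 days' to 2042-06-28: counting 598 days forward gives 2044-02-16.
Applying '+291 days' to 2044-02-16: counting 291 days forward gives 2044-12-03.

2044-12-03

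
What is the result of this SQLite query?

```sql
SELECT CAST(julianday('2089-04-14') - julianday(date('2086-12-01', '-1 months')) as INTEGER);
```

895

Adding -1 month to 2086-12-01 gives 2086-11-01.
29 days remain in November 2086 after the 1st (30 − 1).
Full months from December 2086 through March 2089 contribute their day counts.
Then 14 days into April 2089.
Total: 29 + 31 + 31 + 28 + 31 + 30 + 31 + 30 + 31 + 31 + 30 + 31 + 30 + 31 + 31 + 29 + 31 + 30 + 31 + 30 + 31 + 31 + 30 + 31 + 30 + 31 + 31 + 28 + 31 + 14 = 895.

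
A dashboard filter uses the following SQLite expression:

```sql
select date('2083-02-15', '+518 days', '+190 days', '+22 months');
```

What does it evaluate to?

2086-11-23

Applying '+518 days' to 2083-02-15: counting 518 days forward gives 2084-07-17.
Applying '+190 days' to 2084-07-17: counting 190 days forward gives 2085-01-23.
Adding +22 months to 2085-01-23 gives 2086-11-23.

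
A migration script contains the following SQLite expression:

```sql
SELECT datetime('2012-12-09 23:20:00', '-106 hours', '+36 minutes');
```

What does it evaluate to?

-106 hours from 2012-12-09 23:20:00 is 2012-12-05 13:20:00 (crosses midnight).
+36 minutes from 2012-12-05 13:20:00 is 2012-12-05 13:56:00.

2012-12-05 13:56:00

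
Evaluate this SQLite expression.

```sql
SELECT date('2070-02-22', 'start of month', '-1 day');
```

2070-01-31

`start of month` rewinds 2070-02-22 to 2070-02-01.
Going back 1 day from 2070-02-01 reaches 2070-01-31 (last day of January, 31 days).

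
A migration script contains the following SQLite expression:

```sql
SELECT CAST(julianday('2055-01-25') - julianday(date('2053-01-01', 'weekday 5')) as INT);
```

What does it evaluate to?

`weekday 5` advances to the next Friday; 2053-01-01 is a Wednesday, so it moves forward to 2053-01-03.
28 days remain in January 2053 after the 3rd (31 − 3).
Full months from February 2053 through December 2054 contribute their day counts.
Then 25 days into January 2055.
Total: 28 + 28 + 31 + 30 + 31 + 30 + 31 + 31 + 30 + 31 + 30 + 31 + 31 + 28 + 31 + 30 + 31 + 30 + 31 + 31 + 30 + 31 + 30 + 31 + 25 = 752.

752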